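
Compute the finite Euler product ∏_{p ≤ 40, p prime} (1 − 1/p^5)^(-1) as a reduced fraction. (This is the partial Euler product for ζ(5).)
∏ = 132487865367718741281556988782580603348847966827605/127769623698019954360176628845208514576475652988928

The primes p ≤ 40 are [2, 3, 5, 7, 11, 13, 17, 19, 23, 29, 31, 37]. For each prime, (1 − 1/p^5)^(-1) = p^5 / (p^5 − 1). The product is (1 − 1/2^5)^(-1), (1 − 1/3^5)^(-1), (1 − 1/5^5)^(-1), (1 − 1/7^5)^(-1), (1 − 1/11^5)^(-1), (1 − 1/13^5)^(-1), (1 − 1/17^5)^(-1), (1 − 1/19^5)^(-1), (1 − 1/23^5)^(-1), (1 − 1/29^5)^(-1), (1 − 1/31^5)^(-1), (1 − 1/37^5)^(-1) = ∏ p^5 / (p^5 − 1) = 132487865367718741281556988782580603348847966827605/127769623698019954360176628845208514576475652988928.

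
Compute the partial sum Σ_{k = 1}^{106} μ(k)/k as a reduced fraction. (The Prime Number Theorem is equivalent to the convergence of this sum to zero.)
Σ μ(k)/k = 929718425061198046823754323082025246/571067226879172099350155277111720438005

Values of μ(k) for 1 ≤ k ≤ 106: μ(1) = 1, μ(2) = -1, μ(3) = -1, μ(5) = -1, μ(6) = 1, μ(7) = -1, μ(10) = 1, μ(11) = -1, μ(13) = -1, μ(14) = 1, μ(15) = 1, μ(17) = -1, μ(19) = -1, μ(21) = 1, μ(22) = 1, μ(23) = -1, μ(26) = 1, μ(29) = -1, μ(30) = -1, μ(31) = -1, μ(33) = 1, μ(34) = 1, μ(35) = 1, μ(37) = -1, μ(38) = 1, μ(39) = 1, μ(41) = -1, μ(42) = -1, μ(43) = -1, μ(46) = 1, μ(47) = -1, μ(51) = 1, μ(53) = -1, μ(55) = 1, μ(57) = 1, μ(58) = 1, μ(59) = -1, μ(61) = -1, μ(62) = 1, μ(65) = 1, μ(66) = -1, μ(67) = -1, μ(69) = 1, μ(70) = -1, μ(71) = -1, μ(73) = -1, μ(74) = 1, μ(77) = 1, μ(78) = -1, μ(79) = -1, μ(82) = 1, μ(83) = -1, μ(85) = 1, μ(86) = 1, μ(87) = 1, μ(89) = -1, μ(91) = 1, μ(93) = 1, μ(94) = 1, μ(95) = 1, μ(97) = -1, μ(101) = -1, μ(102) = -1, μ(103) = -1, μ(105) = -1, μ(106) = 1, with μ = 0 on non-squarefree integers. Summing μ(k)/k for k where μ(k) ≠ 0 gives 929718425061198046823754323082025246/571067226879172099350155277111720438005 ≈ 0.0016. (PNT ⟺ this sum → 0 as n → ∞.)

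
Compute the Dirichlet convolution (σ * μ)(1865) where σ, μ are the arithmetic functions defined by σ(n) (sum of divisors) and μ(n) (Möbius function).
(σ * μ)(1865) = 1865

Divisors of 1865: [1, 5, 373, 1865]. For each d | 1865:
  d = 1: σ(1) · μ(1865/1) = 1 · 1 = 1
  d = 5: σ(5) · μ(1865/5) = 6 · -1 = -6
  d = 373: σ(373) · μ(1865/373) = 374 · -1 = -374
  d = 1865: σ(1865) · μ(1865/1865) = 2244 · 1 = 2244
Summing: (σ * μ)(1865) = 1 + -6 + -374 + 2244 = 1865.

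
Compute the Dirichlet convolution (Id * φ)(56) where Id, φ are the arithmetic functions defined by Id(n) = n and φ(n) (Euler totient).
(Id * φ)(56) = 260

Divisors of 56: [1, 2, 4, 7, 8, 14, 28, 56]. For each d | 56:
  d = 1: Id(1) · φ(56/1) = 1 · 24 = 24
  d = 2: Id(2) · φ(56/2) = 2 · 12 = 24
  d = 4: Id(4) · φ(56/4) = 4 · 6 = 24
  d = 7: Id(7) · φ(56/7) = 7 · 4 = 28
  d = 8: Id(8) · φ(56/8) = 8 · 6 = 48
  d = 14: Id(14) · φ(56/14) = 14 · 2 = 28
  d = 28: Id(28) · φ(56/28) = 28 · 1 = 28
  d = 56: Id(56) · φ(56/56) = 56 · 1 = 56
Summing: (Id * φ)(56) = 24 + 24 + 24 + 28 + 48 + 28 + 28 + 56 = 260.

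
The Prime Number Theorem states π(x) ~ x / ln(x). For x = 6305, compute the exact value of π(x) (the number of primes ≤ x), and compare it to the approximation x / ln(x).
π(6305) = 820;  x/ln(x) ≈ 720.65;  relative error ≈ 12.12%.

Directly count primes up to 6305: π(6305) = 820. The PNT approximation gives 6305/ln(6305) ≈ 6305/8.74910 ≈ 720.65. Relative error (π(x) − x/ln(x)) / π(x) ≈ 12.12%; the approximation is known to undercount slightly (Li(x) is a better estimate).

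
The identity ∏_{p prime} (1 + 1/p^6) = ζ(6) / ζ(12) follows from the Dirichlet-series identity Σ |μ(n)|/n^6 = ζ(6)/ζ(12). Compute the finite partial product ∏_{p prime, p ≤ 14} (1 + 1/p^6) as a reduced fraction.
∏ = 261167492243135861/256778456493448890

The primes p ≤ 14 are [2, 3, 5, 7, 11, 13]. For each, (1 + 1/p^6) = (p^6 + 1)/p^6. Multiplying these fractions over p ∈ [2, 3, 5, 7, 11, 13] gives 261167492243135861/256778456493448890. (In the limit P → ∞ this tends to ζ(6)/ζ(12).)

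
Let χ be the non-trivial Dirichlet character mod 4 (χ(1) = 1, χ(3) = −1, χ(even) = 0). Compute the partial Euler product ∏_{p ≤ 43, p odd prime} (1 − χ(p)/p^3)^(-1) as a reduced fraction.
∏ = 53382899586415799670070183783895/55093305095879233542015487574016

The odd primes p ≤ 43 are [3, 5, 7, 11, 13, 17, 19, 23, 29, 31, 37, 41, 43]. For each, χ(p) = 1 if p ≡ 1 mod 4, χ(p) = −1 if p ≡ 3 mod 4. Taking (1 − χ(p)/p^3)^(-1) = p^3/(p^3 − χ(p)): (1 − (-1)/3^3)^(-1) · (1 − (1)/5^3)^(-1) · (1 − (-1)/7^3)^(-1) · (1 − (-1)/11^3)^(-1) · (1 − (1)/13^3)^(-1) · (1 − (1)/17^3)^(-1) · (1 − (-1)/19^3)^(-1) · (1 − (-1)/23^3)^(-1) · (1 − (1)/29^3)^(-1) · (1 − (-1)/31^3)^(-1) · (1 − (1)/37^3)^(-1) · (1 − (1)/41^3)^(-1) · (1 − (-1)/43^3)^(-1) = 53382899586415799670070183783895/55093305095879233542015487574016.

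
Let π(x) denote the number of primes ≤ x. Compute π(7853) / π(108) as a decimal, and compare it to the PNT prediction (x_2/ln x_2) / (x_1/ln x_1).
π(7853)/π(108) = 992/28 ≈ 35.4286;  PNT prediction ≈ 37.9602.

π(108) = 28 and π(7853) = 992, so π(7853)/π(108) ≈ 35.4286. The PNT-predicted ratio is (7853/ln(7853)) / (108/ln(108)) ≈ 37.9602. The two agree to within a few percent, as expected.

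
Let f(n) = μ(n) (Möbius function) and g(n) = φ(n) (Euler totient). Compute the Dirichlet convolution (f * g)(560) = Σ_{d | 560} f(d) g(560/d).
(μ * φ)(560) = 60

Divisors of 560: [1, 2, 4, 5, 7, 8, 10, 14, 16, 20, 28, 35, 40, 56, 70, 80, 112, 140, 280, 560]. For each d | 560:
  d = 1: μ(1) · φ(560/1) = 1 · 192 = 192
  d = 2: μ(2) · φ(560/2) = -1 · 96 = -96
  d = 4: μ(4) · φ(560/4) = 0 · 48 = 0
  d = 5: μ(5) · φ(560/5) = -1 · 48 = -48
  d = 7: μ(7) · φ(560/7) = -1 · 32 = -32
  d = 8: μ(8) · φ(560/8) = 0 · 24 = 0
  d = 10: μ(10) · φ(560/10) = 1 · 24 = 24
  d = 14: μ(14) · φ(560/14) = 1 · 16 = 16
  d = 16: μ(16) · φ(560/16) = 0 · 24 = 0
  d = 20: μ(20) · φ(560/20) = 0 · 12 = 0
  d = 28: μ(28) · φ(560/28) = 0 · 8 = 0
  d = 35: μ(35) · φ(560/35) = 1 · 8 = 8
  d = 40: μ(40) · φ(560/40) = 0 · 6 = 0
  d = 56: μ(56) · φ(560/56) = 0 · 4 = 0
  d = 70: μ(70) · φ(560/70) = -1 · 4 = -4
  d = 80: μ(80) · φ(560/80) = 0 · 6 = 0
  d = 112: μ(112) · φ(560/112) = 0 · 4 = 0
  d = 140: μ(140) · φ(560/140) = 0 · 2 = 0
  d = 280: μ(280) · φ(560/280) = 0 · 1 = 0
  d = 560: μ(560) · φ(560/560) = 0 · 1 = 0
Summing: (μ * φ)(560) = 192 + -96 + 0 + -48 + -32 + 0 + 24 + 16 + 0 + 0 + 0 + 8 + 0 + 0 + -4 + 0 + 0 + 0 + 0 + 0 = 60.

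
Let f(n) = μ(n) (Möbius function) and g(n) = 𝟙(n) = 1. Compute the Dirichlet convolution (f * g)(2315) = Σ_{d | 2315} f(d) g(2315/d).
(μ * 𝟙)(2315) = 0

Divisors of 2315: [1, 5, 463, 2315]. For each d | 2315:
  d = 1: μ(1) · 𝟙(2315/1) = 1 · 1 = 1
  d = 5: μ(5) · 𝟙(2315/5) = -1 · 1 = -1
  d = 463: μ(463) · 𝟙(2315/463) = -1 · 1 = -1
  d = 2315: μ(2315) · 𝟙(2315/2315) = 1 · 1 = 1
Summing: (μ * 𝟙)(2315) = 1 + -1 + -1 + 1 = 0.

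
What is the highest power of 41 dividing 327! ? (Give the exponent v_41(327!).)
v_41(327!) = 7

Legendre's formula: v_p(n!) = Σ_{k ≥ 1} ⌊n / p^k⌋. For p = 41, n = 327, the terms are:
  ⌊327/41^1⌋ = ⌊327/41⌋ = 7
(the next term ⌊327/41^2⌋ = 0, terminating the sum). Summing: v_41(327!) = 7 = 7.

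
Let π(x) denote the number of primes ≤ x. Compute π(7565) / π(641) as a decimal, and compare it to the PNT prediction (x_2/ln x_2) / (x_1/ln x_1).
π(7565)/π(641) = 960/116 ≈ 8.2759;  PNT prediction ≈ 8.5403.

π(641) = 116 and π(7565) = 960, so π(7565)/π(641) ≈ 8.2759. The PNT-predicted ratio is (7565/ln(7565)) / (641/ln(641)) ≈ 8.5403. The two agree to within a few percent, as expected.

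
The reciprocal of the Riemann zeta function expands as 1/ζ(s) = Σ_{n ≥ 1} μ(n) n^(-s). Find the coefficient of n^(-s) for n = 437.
μ(437) = 1

Factor n = 437 = 19 · 23. μ(n) = 0 if any exponent ≥ 2 (not squarefree); otherwise μ(n) = (−1)^{ω(n)} where ω(n) is the number of distinct prime factors. Applying: μ(437) = 1.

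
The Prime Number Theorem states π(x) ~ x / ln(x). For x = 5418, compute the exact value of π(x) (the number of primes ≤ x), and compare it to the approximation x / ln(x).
π(5418) = 715;  x/ln(x) ≈ 630.18;  relative error ≈ 11.86%.

Directly count primes up to 5418: π(5418) = 715. The PNT approximation gives 5418/ln(5418) ≈ 5418/8.59748 ≈ 630.18. Relative error (π(x) − x/ln(x)) / π(x) ≈ 11.86%; the approximation is known to undercount slightly (Li(x) is a better estimate).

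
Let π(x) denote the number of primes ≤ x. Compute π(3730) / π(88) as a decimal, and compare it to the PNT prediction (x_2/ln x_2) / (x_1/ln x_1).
π(3730)/π(88) = 520/23 ≈ 22.6087;  PNT prediction ≈ 23.0757.

π(88) = 23 and π(3730) = 520, so π(3730)/π(88) ≈ 22.6087. The PNT-predicted ratio is (3730/ln(3730)) / (88/ln(88)) ≈ 23.0757. The two agree to within a few percent, as expected.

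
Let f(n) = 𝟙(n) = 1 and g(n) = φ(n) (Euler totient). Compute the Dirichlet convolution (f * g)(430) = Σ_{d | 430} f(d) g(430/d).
(𝟙 * φ)(430) = 430

Divisors of 430: [1, 2, 5, 10, 43, 86, 215, 430]. For each d | 430:
  d = 1: 𝟙(1) · φ(430/1) = 1 · 168 = 168
  d = 2: 𝟙(2) · φ(430/2) = 1 · 168 = 168
  d = 5: 𝟙(5) · φ(430/5) = 1 · 42 = 42
  d = 10: 𝟙(10) · φ(430/10) = 1 · 42 = 42
  d = 43: 𝟙(43) · φ(430/43) = 1 · 4 = 4
  d = 86: 𝟙(86) · φ(430/86) = 1 · 4 = 4
  d = 215: 𝟙(215) · φ(430/215) = 1 · 1 = 1
  d = 430: 𝟙(430) · φ(430/430) = 1 · 1 = 1
Summing: (𝟙 * φ)(430) = 168 + 168 + 42 + 42 + 4 + 4 + 1 + 1 = 430.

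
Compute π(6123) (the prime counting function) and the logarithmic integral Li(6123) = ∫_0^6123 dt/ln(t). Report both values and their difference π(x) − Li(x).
π(6123) = 798;  Li(6123) ≈ 814.54;  π(x) − Li(x) ≈ -16.54.

Direct count of primes ≤ 6123 gives π(6123) = 798. Numerical evaluation of the logarithmic integral gives Li(6123) ≈ 814.54. The difference π(x) − Li(x) ≈ -16.54 is typically negative for small/moderate x (Li(x) overestimates), though Littlewood's theorem shows this sign changes infinitely often.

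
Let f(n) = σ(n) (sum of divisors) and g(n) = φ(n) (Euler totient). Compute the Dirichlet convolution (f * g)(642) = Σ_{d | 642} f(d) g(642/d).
(σ * φ)(642) = 5136

Divisors of 642: [1, 2, 3, 6, 107, 214, 321, 642]. For each d | 642:
  d = 1: σ(1) · φ(642/1) = 1 · 212 = 212
  d = 2: σ(2) · φ(642/2) = 3 · 212 = 636
  d = 3: σ(3) · φ(642/3) = 4 · 106 = 424
  d = 6: σ(6) · φ(642/6) = 12 · 106 = 1272
  d = 107: σ(107) · φ(642/107) = 108 · 2 = 216
  d = 214: σ(214) · φ(642/214) = 324 · 2 = 648
  d = 321: σ(321) · φ(642/321) = 432 · 1 = 432
  d = 642: σ(642) · φ(642/642) = 1296 · 1 = 1296
Summing: (σ * φ)(642) = 212 + 636 + 424 + 1272 + 216 + 648 + 432 + 1296 = 5136.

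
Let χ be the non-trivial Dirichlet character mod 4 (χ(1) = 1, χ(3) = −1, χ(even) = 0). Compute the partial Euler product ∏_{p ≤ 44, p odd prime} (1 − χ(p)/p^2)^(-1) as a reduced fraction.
∏ = 11477831542914938630143/12524769798782976000000

The odd primes p ≤ 44 are [3, 5, 7, 11, 13, 17, 19, 23, 29, 31, 37, 41, 43]. For each, χ(p) = 1 if p ≡ 1 mod 4, χ(p) = −1 if p ≡ 3 mod 4. Taking (1 − χ(p)/p^2)^(-1) = p^2/(p^2 − χ(p)): (1 − (-1)/3^2)^(-1) · (1 − (1)/5^2)^(-1) · (1 − (-1)/7^2)^(-1) · (1 − (-1)/11^2)^(-1) · (1 − (1)/13^2)^(-1) · (1 − (1)/17^2)^(-1) · (1 − (-1)/19^2)^(-1) · (1 − (-1)/23^2)^(-1) · (1 − (1)/29^2)^(-1) · (1 − (-1)/31^2)^(-1) · (1 − (1)/37^2)^(-1) · (1 − (1)/41^2)^(-1) · (1 − (-1)/43^2)^(-1) = 11477831542914938630143/12524769798782976000000.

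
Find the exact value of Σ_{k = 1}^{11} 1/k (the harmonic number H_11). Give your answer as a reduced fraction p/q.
H_11 = 83711/27720

Direct summation: H_11 = 1 + 1/2 + ... + 1/11. The least common denominator is lcm(1, ..., 11) = 27720; over this denominator the numerator is 27720 + 13860 + 9240 + 6930 + 5544 + 4620 + 3960 + 3465 + 3080 + 2772 + 2520 = 83711, so H_11 = 83711/27720 (already in lowest terms) ≈ 3.01988. (The PNT-adjacent estimate ln(11) + γ ≈ 2.97511 matches within O(1/n).)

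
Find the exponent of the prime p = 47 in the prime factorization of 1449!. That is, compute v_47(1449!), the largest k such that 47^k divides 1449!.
v_47(1449!) = 30

Legendre's formula: v_p(n!) = Σ_{k ≥ 1} ⌊n / p^k⌋. For p = 47, n = 1449, the terms are:
  ⌊1449/47^1⌋ = ⌊1449/47⌋ = 30
(the next term ⌊1449/47^2⌋ = 0, terminating the sum). Summing: v_47(1449!) = 30 = 30.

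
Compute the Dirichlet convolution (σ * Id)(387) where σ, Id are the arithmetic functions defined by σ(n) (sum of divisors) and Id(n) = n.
(σ * Id)(387) = 2958

Divisors of 387: [1, 3, 9, 43, 129, 387]. For each d | 387:
  d = 1: σ(1) · Id(387/1) = 1 · 387 = 387
  d = 3: σ(3) · Id(387/3) = 4 · 129 = 516
  d = 9: σ(9) · Id(387/9) = 13 · 43 = 559
  d = 43: σ(43) · Id(387/43) = 44 · 9 = 396
  d = 129: σ(129) · Id(387/129) = 176 · 3 = 528
  d = 387: σ(387) · Id(387/387) = 572 · 1 = 572
Summing: (σ * Id)(387) = 387 + 516 + 559 + 396 + 528 + 572 = 2958.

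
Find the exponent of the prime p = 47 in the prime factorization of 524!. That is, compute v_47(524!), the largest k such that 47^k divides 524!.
v_47(524!) = 11

Legendre's formula: v_p(n!) = Σ_{k ≥ 1} ⌊n / p^k⌋. For p = 47, n = 524, the terms are:
  ⌊524/47^1⌋ = ⌊524/47⌋ = 11
(the next term ⌊524/47^2⌋ = 0, terminating the sum). Summing: v_47(524!) = 11 = 11.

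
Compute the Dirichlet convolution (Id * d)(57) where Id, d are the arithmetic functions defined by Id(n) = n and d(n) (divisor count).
(Id * d)(57) = 105

Divisors of 57: [1, 3, 19, 57]. For each d | 57:
  d = 1: Id(1) · d(57/1) = 1 · 4 = 4
  d = 3: Id(3) · d(57/3) = 3 · 2 = 6
  d = 19: Id(19) · d(57/19) = 19 · 2 = 38
  d = 57: Id(57) · d(57/57) = 57 · 1 = 57
Summing: (Id * d)(57) = 4 + 6 + 38 + 57 = 105.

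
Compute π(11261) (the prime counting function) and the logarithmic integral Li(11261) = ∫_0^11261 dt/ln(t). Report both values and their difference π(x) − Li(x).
π(11261) = 1362;  Li(11261) ≈ 1382.16;  π(x) − Li(x) ≈ -20.16.

Direct count of primes ≤ 11261 gives π(11261) = 1362. Numerical evaluation of the logarithmic integral gives Li(11261) ≈ 1382.16. The difference π(x) − Li(x) ≈ -20.16 is typically negative for small/moderate x (Li(x) overestimates), though Littlewood's theorem shows this sign changes infinitely often.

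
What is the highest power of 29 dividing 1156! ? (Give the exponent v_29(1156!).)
v_29(1156!) = 40

Legendre's formula: v_p(n!) = Σ_{k ≥ 1} ⌊n / p^k⌋. For p = 29, n = 1156, the terms are:
  ⌊1156/29^1⌋ = ⌊1156/29⌋ = 39
  ⌊1156/29^2⌋ = ⌊1156/841⌋ = 1
(the next term ⌊1156/29^3⌋ = 0, terminating the sum). Summing: v_29(1156!) = 39 + 1 = 40.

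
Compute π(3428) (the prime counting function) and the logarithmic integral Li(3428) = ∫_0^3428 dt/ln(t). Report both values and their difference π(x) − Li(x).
π(3428) = 480;  Li(3428) ≈ 495.77;  π(x) − Li(x) ≈ -15.77.

Direct count of primes ≤ 3428 gives π(3428) = 480. Numerical evaluation of the logarithmic integral gives Li(3428) ≈ 495.77. The difference π(x) − Li(x) ≈ -15.77 is typically negative for small/moderate x (Li(x) overestimates), though Littlewood's theorem shows this sign changes infinitely often.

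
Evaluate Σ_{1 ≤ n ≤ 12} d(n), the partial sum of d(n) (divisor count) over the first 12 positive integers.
Σ_{n ≤ 12} d(n) = 35

Compute d(n) for each 1 ≤ n ≤ 12: d(1) = 1, d(2) = 2, d(3) = 2, d(4) = 3, d(5) = 2, d(6) = 4, d(7) = 2, d(8) = 4, d(9) = 3, d(10) = 4, d(11) = 2, d(12) = 6. Summing all 12 values: 35. (Dirichlet's divisor formula: Σ_{n ≤ x} d(n) = x ln(x) + (2γ − 1) x + O(√x). For x = 12, the asymptotic estimate is ≈ 31.67.)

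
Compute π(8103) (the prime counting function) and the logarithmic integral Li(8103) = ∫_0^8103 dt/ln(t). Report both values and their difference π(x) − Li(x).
π(8103) = 1019;  Li(8103) ≈ 1037.87;  π(x) − Li(x) ≈ -18.87.

Direct count of primes ≤ 8103 gives π(8103) = 1019. Numerical evaluation of the logarithmic integral gives Li(8103) ≈ 1037.87. The difference π(x) − Li(x) ≈ -18.87 is typically negative for small/moderate x (Li(x) overestimates), though Littlewood's theorem shows this sign changes infinitely often.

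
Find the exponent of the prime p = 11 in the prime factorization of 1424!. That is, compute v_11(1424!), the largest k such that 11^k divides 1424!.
v_11(1424!) = 141

Legendre's formula: v_p(n!) = Σ_{k ≥ 1} ⌊n / p^k⌋. For p = 11, n = 1424, the terms are:
  ⌊1424/11^1⌋ = ⌊1424/11⌋ = 129
  ⌊1424/11^2⌋ = ⌊1424/121⌋ = 11
  ⌊1424/11^3⌋ = ⌊1424/1331⌋ = 1
(the next term ⌊1424/11^4⌋ = 0, terminating the sum). Summing: v_11(1424!) = 129 + 11 + 1 = 141.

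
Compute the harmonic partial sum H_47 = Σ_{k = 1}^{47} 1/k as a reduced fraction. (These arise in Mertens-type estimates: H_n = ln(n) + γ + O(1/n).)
H_47 = 280682601097106968469/63245806209101973600

Direct summation: H_47 = 1 + 1/2 + ... + 1/47. The least common denominator is lcm(1, ..., 47) = 442720643463713815200; over this denominator the numerator is 442720643463713815200 + 221360321731856907600 + 147573547821237938400 + 110680160865928453800 + 88544128692742763040 + 73786773910618969200 + 63245806209101973600 + 55340080432964226900 + 49191182607079312800 + 44272064346371381520 + 40247331223973983200 + 36893386955309484600 + 34055434112593370400 + 31622903104550986800 + 29514709564247587680 + 27670040216482113450 + 26042390791983165600 + 24595591303539656400 + 23301086498090200800 + 22136032173185690760 + 21081935403033991200 + 20123665611986991600 + 19248723628857122400 + 18446693477654742300 + 17708825738548552608 + 17027717056296685200 + 16397060869026437600 + 15811451552275493400 + 15266229084955648800 + 14757354782123793840 + 14281311079474639200 + 13835020108241056725 + 13415777074657994400 + 13021195395991582800 + 12649161241820394720 + 12297795651769828200 + 11965422796316589600 + 11650543249045100400 + 11351811370864456800 + 11068016086592845380 + 10798064474724727200 + 10540967701516995600 + 10295828917760786400 + 10061832805993495800 + 9838236521415862560 + 9624361814428561200 + 9419588158802421600 = 1964778207679748779283, so H_47 = 1964778207679748779283/442720643463713815200; reducing by gcd(1964778207679748779283, 442720643463713815200) = 7 gives 280682601097106968469/63245806209101973600 ≈ 4.43796. (The PNT-adjacent estimate ln(47) + γ ≈ 4.42736 matches within O(1/n).)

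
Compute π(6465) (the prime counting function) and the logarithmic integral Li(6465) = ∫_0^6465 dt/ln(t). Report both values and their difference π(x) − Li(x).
π(6465) = 838;  Li(6465) ≈ 853.63;  π(x) − Li(x) ≈ -15.63.

Direct count of primes ≤ 6465 gives π(6465) = 838. Numerical evaluation of the logarithmic integral gives Li(6465) ≈ 853.63. The difference π(x) − Li(x) ≈ -15.63 is typically negative for small/moderate x (Li(x) overestimates), though Littlewood's theorem shows this sign changes infinitely often.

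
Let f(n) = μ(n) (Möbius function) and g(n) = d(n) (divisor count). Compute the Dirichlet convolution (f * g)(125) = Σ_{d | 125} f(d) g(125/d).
(μ * d)(125) = 1

Divisors of 125: [1, 5, 25, 125]. For each d | 125:
  d = 1: μ(1) · d(125/1) = 1 · 4 = 4
  d = 5: μ(5) · d(125/5) = -1 · 3 = -3
  d = 25: μ(25) · d(125/25) = 0 · 2 = 0
  d = 125: μ(125) · d(125/125) = 0 · 1 = 0
Summing: (μ * d)(125) = 4 + -3 + 0 + 0 = 1.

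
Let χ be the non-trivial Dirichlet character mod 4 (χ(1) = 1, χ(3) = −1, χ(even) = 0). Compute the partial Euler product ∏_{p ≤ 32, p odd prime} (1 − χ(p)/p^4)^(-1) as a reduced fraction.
∏ = 1870816715381797956556539609218365/1891731462842378884815364370202624

The odd primes p ≤ 32 are [3, 5, 7, 11, 13, 17, 19, 23, 29, 31]. For each, χ(p) = 1 if p ≡ 1 mod 4, χ(p) = −1 if p ≡ 3 mod 4. Taking (1 − χ(p)/p^4)^(-1) = p^4/(p^4 − χ(p)): (1 − (-1)/3^4)^(-1) · (1 − (1)/5^4)^(-1) · (1 − (-1)/7^4)^(-1) · (1 − (-1)/11^4)^(-1) · (1 − (1)/13^4)^(-1) · (1 − (1)/17^4)^(-1) · (1 − (-1)/19^4)^(-1) · (1 − (-1)/23^4)^(-1) · (1 − (1)/29^4)^(-1) · (1 − (-1)/31^4)^(-1) = 1870816715381797956556539609218365/1891731462842378884815364370202624.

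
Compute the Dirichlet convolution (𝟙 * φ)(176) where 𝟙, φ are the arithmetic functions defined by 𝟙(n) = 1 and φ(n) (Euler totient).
(𝟙 * φ)(176) = 176

Divisors of 176: [1, 2, 4, 8, 11, 16, 22, 44, 88, 176]. For each d | 176:
  d = 1: 𝟙(1) · φ(176/1) = 1 · 80 = 80
  d = 2: 𝟙(2) · φ(176/2) = 1 · 40 = 40
  d = 4: 𝟙(4) · φ(176/4) = 1 · 20 = 20
  d = 8: 𝟙(8) · φ(176/8) = 1 · 10 = 10
  d = 11: 𝟙(11) · φ(176/11) = 1 · 8 = 8
  d = 16: 𝟙(16) · φ(176/16) = 1 · 10 = 10
  d = 22: 𝟙(22) · φ(176/22) = 1 · 4 = 4
  d = 44: 𝟙(44) · φ(176/44) = 1 · 2 = 2
  d = 88: 𝟙(88) · φ(176/88) = 1 · 1 = 1
  d = 176: 𝟙(176) · φ(176/176) = 1 · 1 = 1
Summing: (𝟙 * φ)(176) = 80 + 40 + 20 + 10 + 8 + 10 + 4 + 2 + 1 + 1 = 176.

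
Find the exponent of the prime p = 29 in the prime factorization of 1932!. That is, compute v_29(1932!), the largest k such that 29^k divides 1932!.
v_29(1932!) = 68

Legendre's formula: v_p(n!) = Σ_{k ≥ 1} ⌊n / p^k⌋. For p = 29, n = 1932, the terms are:
  ⌊1932/29^1⌋ = ⌊1932/29⌋ = 66
  ⌊1932/29^2⌋ = ⌊1932/841⌋ = 2
(the next term ⌊1932/29^3⌋ = 0, terminating the sum). Summing: v_29(1932!) = 66 + 2 = 68.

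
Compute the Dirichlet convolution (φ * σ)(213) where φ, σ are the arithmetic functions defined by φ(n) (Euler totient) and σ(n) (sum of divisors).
(φ * σ)(213) = 852

Divisors of 213: [1, 3, 71, 213]. For each d | 213:
  d = 1: φ(1) · σ(213/1) = 1 · 288 = 288
  d = 3: φ(3) · σ(213/3) = 2 · 72 = 144
  d = 71: φ(71) · σ(213/71) = 70 · 4 = 280
  d = 213: φ(213) · σ(213/213) = 140 · 1 = 140
Summing: (φ * σ)(213) = 288 + 144 + 280 + 140 = 852.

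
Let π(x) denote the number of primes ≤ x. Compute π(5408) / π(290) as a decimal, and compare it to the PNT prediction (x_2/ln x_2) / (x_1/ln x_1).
π(5408)/π(290) = 713/61 ≈ 11.6885;  PNT prediction ≈ 12.3008.

π(290) = 61 and π(5408) = 713, so π(5408)/π(290) ≈ 11.6885. The PNT-predicted ratio is (5408/ln(5408)) / (290/ln(290)) ≈ 12.3008. The two agree to within a few percent, as expected.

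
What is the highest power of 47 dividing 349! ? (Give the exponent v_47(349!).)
v_47(349!) = 7

Legendre's formula: v_p(n!) = Σ_{k ≥ 1} ⌊n / p^k⌋. For p = 47, n = 349, the terms are:
  ⌊349/47^1⌋ = ⌊349/47⌋ = 7
(the next term ⌊349/47^2⌋ = 0, terminating the sum). Summing: v_47(349!) = 7 = 7.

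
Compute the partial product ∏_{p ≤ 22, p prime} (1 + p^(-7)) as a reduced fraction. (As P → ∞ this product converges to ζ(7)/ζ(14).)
∏ = 1068826090093603336253543016500022477644576/1060040977976779320486482915314295925421875

The primes p ≤ 22 are [2, 3, 5, 7, 11, 13, 17, 19]. For each, (1 + 1/p^7) = (p^7 + 1)/p^7. Multiplying these fractions over p ∈ [2, 3, 5, 7, 11, 13, 17, 19] gives 1068826090093603336253543016500022477644576/1060040977976779320486482915314295925421875. (In the limit P → ∞ this tends to ζ(7)/ζ(14).)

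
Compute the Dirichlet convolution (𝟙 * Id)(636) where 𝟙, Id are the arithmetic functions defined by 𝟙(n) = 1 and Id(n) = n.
(𝟙 * Id)(636) = 1512

Divisors of 636: [1, 2, 3, 4, 6, 12, 53, 106, 159, 212, 318, 636]. For each d | 636:
  d = 1: 𝟙(1) · Id(636/1) = 1 · 636 = 636
  d = 2: 𝟙(2) · Id(636/2) = 1 · 318 = 318
  d = 3: 𝟙(3) · Id(636/3) = 1 · 212 = 212
  d = 4: 𝟙(4) · Id(636/4) = 1 · 159 = 159
  d = 6: 𝟙(6) · Id(636/6) = 1 · 106 = 106
  d = 12: 𝟙(12) · Id(636/12) = 1 · 53 = 53
  d = 53: 𝟙(53) · Id(636/53) = 1 · 12 = 12
  d = 106: 𝟙(106) · Id(636/106) = 1 · 6 = 6
  d = 159: 𝟙(159) · Id(636/159) = 1 · 4 = 4
  d = 212: 𝟙(212) · Id(636/212) = 1 · 3 = 3
  d = 318: 𝟙(318) · Id(636/318) = 1 · 2 = 2
  d = 636: 𝟙(636) · Id(636/636) = 1 · 1 = 1
Summing: (𝟙 * Id)(636) = 636 + 318 + 212 + 159 + 106 + 53 + 12 + 6 + 4 + 3 + 2 + 1 = 1512.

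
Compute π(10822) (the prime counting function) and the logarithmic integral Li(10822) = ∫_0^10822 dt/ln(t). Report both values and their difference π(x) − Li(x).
π(10822) = 1315;  Li(10822) ≈ 1335.00;  π(x) − Li(x) ≈ -20.00.

Direct count of primes ≤ 10822 gives π(10822) = 1315. Numerical evaluation of the logarithmic integral gives Li(10822) ≈ 1335.00. The difference π(x) − Li(x) ≈ -20.00 is typically negative for small/moderate x (Li(x) overestimates), though Littlewood's theorem shows this sign changes infinitely often.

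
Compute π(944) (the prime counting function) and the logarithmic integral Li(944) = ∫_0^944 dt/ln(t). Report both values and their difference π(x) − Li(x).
π(944) = 160;  Li(944) ≈ 169.47;  π(x) − Li(x) ≈ -9.47.

Direct count of primes ≤ 944 gives π(944) = 160. Numerical evaluation of the logarithmic integral gives Li(944) ≈ 169.47. The difference π(x) − Li(x) ≈ -9.47 is typically negative for small/moderate x (Li(x) overestimates), though Littlewood's theorem shows this sign changes infinitely often.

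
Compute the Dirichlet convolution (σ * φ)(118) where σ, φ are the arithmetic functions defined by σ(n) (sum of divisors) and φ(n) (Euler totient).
(σ * φ)(118) = 472

Divisors of 118: [1, 2, 59, 118]. For each d | 118:
  d = 1: σ(1) · φ(118/1) = 1 · 58 = 58
  d = 2: σ(2) · φ(118/2) = 3 · 58 = 174
  d = 59: σ(59) · φ(118/59) = 60 · 1 = 60
  d = 118: σ(118) · φ(118/118) = 180 · 1 = 180
Summing: (σ * φ)(118) = 58 + 174 + 60 + 180 = 472.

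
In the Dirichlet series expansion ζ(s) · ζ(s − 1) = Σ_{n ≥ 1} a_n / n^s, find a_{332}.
σ(332) = 588

In the product (Σ m^0/m^s)(Σ k / k^s) = Σ (Σ_{d | n} d) / n^s, the coefficient of 1/n^s is σ(n) = Σ_{d | n} d. For n = 332, divisors are [1, 2, 4, 83, 166, 332]; summing: σ(332) = 588.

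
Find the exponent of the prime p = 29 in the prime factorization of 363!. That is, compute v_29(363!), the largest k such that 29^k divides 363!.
v_29(363!) = 12

Legendre's formula: v_p(n!) = Σ_{k ≥ 1} ⌊n / p^k⌋. For p = 29, n = 363, the terms are:
  ⌊363/29^1⌋ = ⌊363/29⌋ = 12
(the next term ⌊363/29^2⌋ = 0, terminating the sum). Summing: v_29(363!) = 12 = 12.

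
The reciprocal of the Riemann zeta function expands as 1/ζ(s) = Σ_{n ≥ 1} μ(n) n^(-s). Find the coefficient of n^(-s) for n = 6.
μ(6) = 1

Factor n = 6 = 2 · 3. μ(n) = 0 if any exponent ≥ 2 (not squarefree); otherwise μ(n) = (−1)^{ω(n)} where ω(n) is the number of distinct prime factors. Applying: μ(6) = 1.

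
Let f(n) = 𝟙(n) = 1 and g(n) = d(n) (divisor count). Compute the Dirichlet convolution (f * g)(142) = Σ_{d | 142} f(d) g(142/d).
(𝟙 * d)(142) = 9

Divisors of 142: [1, 2, 71, 142]. For each d | 142:
  d = 1: 𝟙(1) · d(142/1) = 1 · 4 = 4
  d = 2: 𝟙(2) · d(142/2) = 1 · 2 = 2
  d = 71: 𝟙(71) · d(142/71) = 1 · 2 = 2
  d = 142: 𝟙(142) · d(142/142) = 1 · 1 = 1
Summing: (𝟙 * d)(142) = 4 + 2 + 2 + 1 = 9.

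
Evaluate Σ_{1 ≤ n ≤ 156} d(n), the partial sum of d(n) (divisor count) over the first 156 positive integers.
Σ_{n ≤ 156} d(n) = 820

Compute d(n) for each 1 ≤ n ≤ 156: d(1) = 1, d(2) = 2, d(3) = 2, d(4) = 3, d(5) = 2, d(6) = 4, d(7) = 2, d(8) = 4, d(9) = 3, d(10) = 4, d(11) = 2, d(12) = 6, d(13) = 2, d(14) = 4, d(15) = 4, d(16) = 5, d(17) = 2, d(18) = 6, d(19) = 2, d(20) = 6, d(21) = 4, d(22) = 4, d(23) = 2, d(24) = 8, d(25) = 3, d(26) = 4, d(27) = 4, d(28) = 6, d(29) = 2, d(30) = 8, d(31) = 2, d(32) = 6, d(33) = 4, d(34) = 4, d(35) = 4, d(36) = 9, d(37) = 2, d(38) = 4, d(39) = 4, d(40) = 8, d(41) = 2, d(42) = 8, d(43) = 2, d(44) = 6, d(45) = 6, d(46) = 4, d(47) = 2, d(48) = 10, d(49) = 3, d(50) = 6, d(51) = 4, d(52) = 6, d(53) = 2, d(54) = 8, d(55) = 4, d(56) = 8, d(57) = 4, d(58) = 4, d(59) = 2, d(60) = 12, d(61) = 2, d(62) = 4, d(63) = 6, d(64) = 7, d(65) = 4, d(66) = 8, d(67) = 2, d(68) = 6, d(69) = 4, d(70) = 8, d(71) = 2, d(72) = 12, d(73) = 2, d(74) = 4, d(75) = 6, d(76) = 6, d(77) = 4, d(78) = 8, d(79) = 2, d(80) = 10, d(81) = 5, d(82) = 4, d(83) = 2, d(84) = 12, d(85) = 4, d(86) = 4, d(87) = 4, d(88) = 8, d(89) = 2, d(90) = 12, d(91) = 4, d(92) = 6, d(93) = 4, d(94) = 4, d(95) = 4, d(96) = 12, d(97) = 2, d(98) = 6, d(99) = 6, d(100) = 9, d(101) = 2, d(102) = 8, d(103) = 2, d(104) = 8, d(105) = 8, d(106) = 4, d(107) = 2, d(108) = 12, d(109) = 2, d(110) = 8, d(111) = 4, d(112) = 10, d(113) = 2, d(114) = 8, d(115) = 4, d(116) = 6, d(117) = 6, d(118) = 4, d(119) = 4, d(120) = 16, d(121) = 3, d(122) = 4, d(123) = 4, d(124) = 6, d(125) = 4, d(126) = 12, d(127) = 2, d(128) = 8, d(129) = 4, d(130) = 8, d(131) = 2, d(132) = 12, d(133) = 4, d(134) = 4, d(135) = 8, d(136) = 8, d(137) = 2, d(138) = 8, d(139) = 2, d(140) = 12, d(141) = 4, d(142) = 4, d(143) = 4, d(144) = 15, d(145) = 4, d(146) = 4, d(147) = 6, d(148) = 6, d(149) = 2, d(150) = 12, d(151) = 2, d(152) = 8, d(153) = 6, d(154) = 8, d(155) = 4, d(156) = 12. Summing all 156 values: 820. (Dirichlet's divisor formula: Σ_{n ≤ x} d(n) = x ln(x) + (2γ − 1) x + O(√x). For x = 156, the asymptotic estimate is ≈ 811.87.)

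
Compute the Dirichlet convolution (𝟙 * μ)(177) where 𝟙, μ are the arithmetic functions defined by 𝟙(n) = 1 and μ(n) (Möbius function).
(𝟙 * μ)(177) = 0

Divisors of 177: [1, 3, 59, 177]. For each d | 177:
  d = 1: 𝟙(1) · μ(177/1) = 1 · 1 = 1
  d = 3: 𝟙(3) · μ(177/3) = 1 · -1 = -1
  d = 59: 𝟙(59) · μ(177/59) = 1 · -1 = -1
  d = 177: 𝟙(177) · μ(177/177) = 1 · 1 = 1
Summing: (𝟙 * μ)(177) = 1 + -1 + -1 + 1 = 0.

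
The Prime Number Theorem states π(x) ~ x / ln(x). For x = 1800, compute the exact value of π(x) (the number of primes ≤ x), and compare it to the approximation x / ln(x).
π(1800) = 278;  x/ln(x) ≈ 240.14;  relative error ≈ 13.62%.

Directly count primes up to 1800: π(1800) = 278. The PNT approximation gives 1800/ln(1800) ≈ 1800/7.49554 ≈ 240.14. Relative error (π(x) − x/ln(x)) / π(x) ≈ 13.62%; the approximation is known to undercount slightly (Li(x) is a better estimate).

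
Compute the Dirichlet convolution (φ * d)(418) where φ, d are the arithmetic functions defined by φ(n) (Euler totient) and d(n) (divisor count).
(φ * d)(418) = 720

Divisors of 418: [1, 2, 11, 19, 22, 38, 209, 418]. For each d | 418:
  d = 1: φ(1) · d(418/1) = 1 · 8 = 8
  d = 2: φ(2) · d(418/2) = 1 · 4 = 4
  d = 11: φ(11) · d(418/11) = 10 · 4 = 40
  d = 19: φ(19) · d(418/19) = 18 · 4 = 72
  d = 22: φ(22) · d(418/22) = 10 · 2 = 20
  d = 38: φ(38) · d(418/38) = 18 · 2 = 36
  d = 209: φ(209) · d(418/209) = 180 · 2 = 360
  d = 418: φ(418) · d(418/418) = 180 · 1 = 180
Summing: (φ * d)(418) = 8 + 4 + 40 + 72 + 20 + 36 + 360 + 180 = 720.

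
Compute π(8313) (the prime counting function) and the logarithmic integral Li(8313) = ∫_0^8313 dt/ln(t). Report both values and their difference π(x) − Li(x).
π(8313) = 1043;  Li(8313) ≈ 1061.17;  π(x) − Li(x) ≈ -18.17.

Direct count of primes ≤ 8313 gives π(8313) = 1043. Numerical evaluation of the logarithmic integral gives Li(8313) ≈ 1061.17. The difference π(x) − Li(x) ≈ -18.17 is typically negative for small/moderate x (Li(x) overestimates), though Littlewood's theorem shows this sign changes infinitely often.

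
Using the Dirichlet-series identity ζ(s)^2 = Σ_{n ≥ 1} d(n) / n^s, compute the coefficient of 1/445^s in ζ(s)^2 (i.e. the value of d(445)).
d(445) = 4

ζ(s)^2 = (Σ 1/m^s)(Σ 1/k^s). The coefficient of 1/n^s in the product is the number of ordered pairs (m, k) with mk = n, which equals d(n). For n = 445, divisors are [1, 5, 89, 445], so d(445) = 4.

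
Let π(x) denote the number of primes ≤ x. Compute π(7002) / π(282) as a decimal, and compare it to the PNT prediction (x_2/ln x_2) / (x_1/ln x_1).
π(7002)/π(282) = 901/60 ≈ 15.0167;  PNT prediction ≈ 15.8220.

π(282) = 60 and π(7002) = 901, so π(7002)/π(282) ≈ 15.0167. The PNT-predicted ratio is (7002/ln(7002)) / (282/ln(282)) ≈ 15.8220. The two agree to within a few percent, as expected.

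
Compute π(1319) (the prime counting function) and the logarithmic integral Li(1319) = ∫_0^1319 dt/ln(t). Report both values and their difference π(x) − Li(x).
π(1319) = 215;  Li(1319) ≈ 222.85;  π(x) − Li(x) ≈ -7.85.

Direct count of primes ≤ 1319 gives π(1319) = 215. Numerical evaluation of the logarithmic integral gives Li(1319) ≈ 222.85. The difference π(x) − Li(x) ≈ -7.85 is typically negative for small/moderate x (Li(x) overestimates), though Littlewood's theorem shows this sign changes infinitely often.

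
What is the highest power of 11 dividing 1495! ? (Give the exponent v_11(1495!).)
v_11(1495!) = 148

Legendre's formula: v_p(n!) = Σ_{k ≥ 1} ⌊n / p^k⌋. For p = 11, n = 1495, the terms are:
  ⌊1495/11^1⌋ = ⌊1495/11⌋ = 135
  ⌊1495/11^2⌋ = ⌊1495/121⌋ = 12
  ⌊1495/11^3⌋ = ⌊1495/1331⌋ = 1
(the next term ⌊1495/11^4⌋ = 0, terminating the sum). Summing: v_11(1495!) = 135 + 12 + 1 = 148.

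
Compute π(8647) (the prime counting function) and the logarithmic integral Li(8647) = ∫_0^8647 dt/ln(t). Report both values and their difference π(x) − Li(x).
π(8647) = 1077;  Li(8647) ≈ 1098.09;  π(x) − Li(x) ≈ -21.09.

Direct count of primes ≤ 8647 gives π(8647) = 1077. Numerical evaluation of the logarithmic integral gives Li(8647) ≈ 1098.09. The difference π(x) − Li(x) ≈ -21.09 is typically negative for small/moderate x (Li(x) overestimates), though Littlewood's theorem shows this sign changes infinitely often.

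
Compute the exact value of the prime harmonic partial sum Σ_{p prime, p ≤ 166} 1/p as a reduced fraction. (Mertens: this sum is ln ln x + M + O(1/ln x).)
Σ 1/p = 10988187442690106858194788089546541159451476081371138484805233167/5766152219975951659023630035336134306565384015606066319856068810

π(166) = 38, so the primes ≤ 166 are [2, 3, 5, 7, 11, 13, 17, 19, 23, 29, 31, 37, 41, 43, 47, 53, 59, 61, 67, 71, 73, 79, 83, 89, 97, 101, 103, 107, 109, 113, 127, 131, 137, 139, 149, 151, 157, 163]. Summing 1/p over these primes: 10988187442690106858194788089546541159451476081371138484805233167/5766152219975951659023630035336134306565384015606066319856068810 ≈ 1.9056. Mertens estimate ln ln(166) + 0.2615 ≈ 1.8931.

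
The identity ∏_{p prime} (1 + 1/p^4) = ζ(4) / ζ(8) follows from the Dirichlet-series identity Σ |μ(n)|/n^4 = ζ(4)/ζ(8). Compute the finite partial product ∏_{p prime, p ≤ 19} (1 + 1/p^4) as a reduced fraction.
∏ = 2063478382983759362985032/1914315839042201150180625

The primes p ≤ 19 are [2, 3, 5, 7, 11, 13, 17, 19]. For each, (1 + 1/p^4) = (p^4 + 1)/p^4. Multiplying these fractions over p ∈ [2, 3, 5, 7, 11, 13, 17, 19] gives 2063478382983759362985032/1914315839042201150180625. (In the limit P → ∞ this tends to ζ(4)/ζ(8).)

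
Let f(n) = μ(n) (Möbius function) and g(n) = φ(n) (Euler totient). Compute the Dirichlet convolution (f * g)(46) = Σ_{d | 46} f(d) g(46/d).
(μ * φ)(46) = 0

Divisors of 46: [1, 2, 23, 46]. For each d | 46:
  d = 1: μ(1) · φ(46/1) = 1 · 22 = 22
  d = 2: μ(2) · φ(46/2) = -1 · 22 = -22
  d = 23: μ(23) · φ(46/23) = -1 · 1 = -1
  d = 46: μ(46) · φ(46/46) = 1 · 1 = 1
Summing: (μ * φ)(46) = 22 + -22 + -1 + 1 = 0.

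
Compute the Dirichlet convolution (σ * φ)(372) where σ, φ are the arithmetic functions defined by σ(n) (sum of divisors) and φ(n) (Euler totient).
(σ * φ)(372) = 4464

Divisors of 372: [1, 2, 3, 4, 6, 12, 31, 62, 93, 124, 186, 372]. For each d | 372:
  d = 1: σ(1) · φ(372/1) = 1 · 120 = 120
  d = 2: σ(2) · φ(372/2) = 3 · 60 = 180
  d = 3: σ(3) · φ(372/3) = 4 · 60 = 240
  d = 4: σ(4) · φ(372/4) = 7 · 60 = 420
  d = 6: σ(6) · φ(372/6) = 12 · 30 = 360
  d = 12: σ(12) · φ(372/12) = 28 · 30 = 840
  d = 31: σ(31) · φ(372/31) = 32 · 4 = 128
  d = 62: σ(62) · φ(372/62) = 96 · 2 = 192
  d = 93: σ(93) · φ(372/93) = 128 · 2 = 256
  d = 124: σ(124) · φ(372/124) = 224 · 2 = 448
  d = 186: σ(186) · φ(372/186) = 384 · 1 = 384
  d = 372: σ(372) · φ(372/372) = 896 · 1 = 896
Summing: (σ * φ)(372) = 120 + 180 + 240 + 420 + 360 + 840 + 128 + 192 + 256 + 448 + 384 + 896 = 4464.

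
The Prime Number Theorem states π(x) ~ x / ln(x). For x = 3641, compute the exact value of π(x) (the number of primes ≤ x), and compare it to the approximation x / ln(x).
π(3641) = 509;  x/ln(x) ≈ 444.02;  relative error ≈ 12.77%.

Directly count primes up to 3641: π(3641) = 509. The PNT approximation gives 3641/ln(3641) ≈ 3641/8.20001 ≈ 444.02. Relative error (π(x) − x/ln(x)) / π(x) ≈ 12.77%; the approximation is known to undercount slightly (Li(x) is a better estimate).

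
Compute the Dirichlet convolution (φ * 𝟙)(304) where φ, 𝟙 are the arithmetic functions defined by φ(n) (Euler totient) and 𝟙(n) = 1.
(φ * 𝟙)(304) = 304

Divisors of 304: [1, 2, 4, 8, 16, 19, 38, 76, 152, 304]. For each d | 304:
  d = 1: φ(1) · 𝟙(304/1) = 1 · 1 = 1
  d = 2: φ(2) · 𝟙(304/2) = 1 · 1 = 1
  d = 4: φ(4) · 𝟙(304/4) = 2 · 1 = 2
  d = 8: φ(8) · 𝟙(304/8) = 4 · 1 = 4
  d = 16: φ(16) · 𝟙(304/16) = 8 · 1 = 8
  d = 19: φ(19) · 𝟙(304/19) = 18 · 1 = 18
  d = 38: φ(38) · 𝟙(304/38) = 18 · 1 = 18
  d = 76: φ(76) · 𝟙(304/76) = 36 · 1 = 36
  d = 152: φ(152) · 𝟙(304/152) = 72 · 1 = 72
  d = 304: φ(304) · 𝟙(304/304) = 144 · 1 = 144
Summing: (φ * 𝟙)(304) = 1 + 1 + 2 + 4 + 8 + 18 + 18 + 36 + 72 + 144 = 304.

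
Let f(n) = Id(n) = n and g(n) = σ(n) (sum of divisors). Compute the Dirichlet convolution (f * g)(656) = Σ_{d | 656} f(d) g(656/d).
(Id * σ)(656) = 10707

Divisors of 656: [1, 2, 4, 8, 16, 41, 82, 164, 328, 656]. For each d | 656:
  d = 1: Id(1) · σ(656/1) = 1 · 1302 = 1302
  d = 2: Id(2) · σ(656/2) = 2 · 630 = 1260
  d = 4: Id(4) · σ(656/4) = 4 · 294 = 1176
  d = 8: Id(8) · σ(656/8) = 8 · 126 = 1008
  d = 16: Id(16) · σ(656/16) = 16 · 42 = 672
  d = 41: Id(41) · σ(656/41) = 41 · 31 = 1271
  d = 82: Id(82) · σ(656/82) = 82 · 15 = 1230
  d = 164: Id(164) · σ(656/164) = 164 · 7 = 1148
  d = 328: Id(328) · σ(656/328) = 328 · 3 = 984
  d = 656: Id(656) · σ(656/656) = 656 · 1 = 656
Summing: (Id * σ)(656) = 1302 + 1260 + 1176 + 1008 + 672 + 1271 + 1230 + 1148 + 984 + 656 = 10707.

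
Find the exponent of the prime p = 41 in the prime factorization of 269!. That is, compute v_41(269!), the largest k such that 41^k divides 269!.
v_41(269!) = 6

Legendre's formula: v_p(n!) = Σ_{k ≥ 1} ⌊n / p^k⌋. For p = 41, n = 269, the terms are:
  ⌊269/41^1⌋ = ⌊269/41⌋ = 6
(the next term ⌊269/41^2⌋ = 0, terminating the sum). Summing: v_41(269!) = 6 = 6.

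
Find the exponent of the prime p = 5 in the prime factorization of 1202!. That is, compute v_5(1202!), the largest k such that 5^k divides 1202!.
v_5(1202!) = 298

Legendre's formula: v_p(n!) = Σ_{k ≥ 1} ⌊n / p^k⌋. For p = 5, n = 1202, the terms are:
  ⌊1202/5^1⌋ = ⌊1202/5⌋ = 240
  ⌊1202/5^2⌋ = ⌊1202/25⌋ = 48
  ⌊1202/5^3⌋ = ⌊1202/125⌋ = 9
  ⌊1202/5^4⌋ = ⌊1202/625⌋ = 1
(the next term ⌊1202/5^5⌋ = 0, terminating the sum). Summing: v_5(1202!) = 240 + 48 + 9 + 1 = 298.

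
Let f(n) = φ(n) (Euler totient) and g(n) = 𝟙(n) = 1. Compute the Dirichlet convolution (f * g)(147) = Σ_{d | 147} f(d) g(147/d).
(φ * 𝟙)(147) = 147

Divisors of 147: [1, 3, 7, 21, 49, 147]. For each d | 147:
  d = 1: φ(1) · 𝟙(147/1) = 1 · 1 = 1
  d = 3: φ(3) · 𝟙(147/3) = 2 · 1 = 2
  d = 7: φ(7) · 𝟙(147/7) = 6 · 1 = 6
  d = 21: φ(21) · 𝟙(147/21) = 12 · 1 = 12
  d = 49: φ(49) · 𝟙(147/49) = 42 · 1 = 42
  d = 147: φ(147) · 𝟙(147/147) = 84 · 1 = 84
Summing: (φ * 𝟙)(147) = 1 + 2 + 6 + 12 + 42 + 84 = 147.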